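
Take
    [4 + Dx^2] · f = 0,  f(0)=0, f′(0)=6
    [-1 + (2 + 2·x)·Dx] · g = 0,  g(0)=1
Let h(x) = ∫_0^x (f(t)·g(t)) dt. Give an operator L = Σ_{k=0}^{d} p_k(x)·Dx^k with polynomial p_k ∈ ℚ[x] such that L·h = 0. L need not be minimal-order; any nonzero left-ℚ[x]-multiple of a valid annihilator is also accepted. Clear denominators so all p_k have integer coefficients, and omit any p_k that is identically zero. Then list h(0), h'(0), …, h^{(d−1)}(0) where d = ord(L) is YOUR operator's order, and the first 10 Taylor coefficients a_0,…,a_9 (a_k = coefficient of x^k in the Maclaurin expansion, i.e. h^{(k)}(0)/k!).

L = (19 + 32·x + 16·x^2)·Dx + (-4 - 4·x)·Dx^2 + (4 + 8·x + 4·x^2)·Dx^3  (order 3).
h: a_k = 0, 0, 3, 1, -19/16, -13/40, 341/1920, 201/4480, -7687/430080, -17/193536, …
ICs: h(0) = 0, h′(0) = 0, h′′(0) = 6.

f: a_k = 0, 6, 0, -4, 0, 4/5, 0, -8/105, 0, 4/945, …
g: a_k = 1, 1/2, -1/8, 1/16, -5/128, 7/256, -21/1024, 33/2048, -429/32768, 715/65536, …
Product ⇒ symmetric product L₀, ord ≤ 2.
h=∫h₀ ⇒ L = L₀·Dx.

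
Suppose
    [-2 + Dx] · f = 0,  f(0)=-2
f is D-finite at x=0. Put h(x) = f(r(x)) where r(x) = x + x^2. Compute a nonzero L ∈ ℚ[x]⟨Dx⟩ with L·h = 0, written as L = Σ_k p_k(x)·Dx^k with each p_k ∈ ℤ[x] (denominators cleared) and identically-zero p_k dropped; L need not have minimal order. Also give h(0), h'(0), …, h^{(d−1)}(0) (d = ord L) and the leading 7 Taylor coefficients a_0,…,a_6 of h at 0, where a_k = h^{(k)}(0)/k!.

L = (-2 - 4·x) + Dx  (order 1).
h: a_k = -2, -4, -8, -32/3, -40/3, -208/15, -608/45, …
ICs: h(0) = -2.

f: a_k = -2, -4, -4, -8/3, -4/3, -8/15, -8/45, …
f∘r: x↦r, Dx↦Dx/r' in L_f ⇒ L₀.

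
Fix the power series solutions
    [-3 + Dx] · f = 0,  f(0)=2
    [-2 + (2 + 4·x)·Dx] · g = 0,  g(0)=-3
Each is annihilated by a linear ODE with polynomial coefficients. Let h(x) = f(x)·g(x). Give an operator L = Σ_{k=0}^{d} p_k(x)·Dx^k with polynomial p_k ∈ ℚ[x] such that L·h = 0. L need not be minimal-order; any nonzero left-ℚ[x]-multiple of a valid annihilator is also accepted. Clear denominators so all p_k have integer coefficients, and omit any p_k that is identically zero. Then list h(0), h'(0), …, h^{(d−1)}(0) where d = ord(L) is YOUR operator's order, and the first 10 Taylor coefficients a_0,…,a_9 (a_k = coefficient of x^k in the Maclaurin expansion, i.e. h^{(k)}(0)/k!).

f: a_k = 2, 6, 9, 9, 27/4, 81/20, 81/40, 243/280, 729/2240, 243/2240, …
g: a_k = -3, -3, 3/2, -3/2, 15/8, -21/8, 63/16, -99/16, 1287/128, -2145/128, …
f·g: L₀ = L_f ⊗_s L_g, ord ≤ 1·1.
L = (-4 - 6·x) + (1 + 2·x)·Dx  (order 1).
h: a_k = -6, -24, -42, -48, -39, -132/5, -63/5, -288/35, 117/140, -33/5, …
ICs: h(0) = -6.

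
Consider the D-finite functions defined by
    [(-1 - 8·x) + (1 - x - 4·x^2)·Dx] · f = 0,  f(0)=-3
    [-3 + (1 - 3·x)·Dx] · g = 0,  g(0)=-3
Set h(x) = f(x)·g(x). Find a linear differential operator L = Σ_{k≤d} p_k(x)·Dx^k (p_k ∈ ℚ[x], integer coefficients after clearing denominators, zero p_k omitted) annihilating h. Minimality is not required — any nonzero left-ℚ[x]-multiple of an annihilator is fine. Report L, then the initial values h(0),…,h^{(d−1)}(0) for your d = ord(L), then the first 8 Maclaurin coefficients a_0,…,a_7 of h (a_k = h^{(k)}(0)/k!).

f: a_k = -3, -3, -15, -27, -87, -195, -543, -1323, …
g: a_k = -3, -9, -27, -81, -243, -729, -2187, -6561, …
L₀ := L_f ⊗_s L_g (sym. prod.), ord ≤ 1.
L = (-4 - 2·x + 36·x^2) + (1 - 4·x - x^2 + 12·x^3)·Dx  (order 1).
h: a_k = 9, 36, 153, 540, 1881, 6228, 20313, 64908, …
ICs: h(0) = 9.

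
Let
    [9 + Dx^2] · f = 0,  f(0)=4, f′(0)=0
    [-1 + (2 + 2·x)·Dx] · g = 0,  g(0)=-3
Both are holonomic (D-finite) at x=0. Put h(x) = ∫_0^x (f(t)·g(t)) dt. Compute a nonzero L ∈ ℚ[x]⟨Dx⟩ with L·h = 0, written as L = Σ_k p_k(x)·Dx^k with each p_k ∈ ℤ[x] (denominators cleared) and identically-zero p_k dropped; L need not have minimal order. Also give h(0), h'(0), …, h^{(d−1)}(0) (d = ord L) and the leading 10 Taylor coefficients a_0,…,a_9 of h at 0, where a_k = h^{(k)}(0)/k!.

L = (39 + 72·x + 36·x^2)·Dx + (-4 - 4·x)·Dx^2 + (4 + 8·x + 4·x^2)·Dx^3  (order 3).
h: a_k = 0, -12, -3, 37/2, 105/16, -1497/160, -367/128, 19647/8960, 12357/20480, -90467/286720, …
ICs: h(0) = 0, h′(0) = -12, h′′(0) = -6.

f: a_k = 4, 0, -18, 0, 27/2, 0, -81/20, 0, 729/1120, 0, …
g: a_k = -3, -3/2, 3/8, -3/16, 15/128, -21/256, 63/1024, -99/2048, 1287/32768, -2145/65536, …
h₀=f·g: eliminate ⇒ L₀, order ≤ 2·1.
Integrate: L := L₀·Dx.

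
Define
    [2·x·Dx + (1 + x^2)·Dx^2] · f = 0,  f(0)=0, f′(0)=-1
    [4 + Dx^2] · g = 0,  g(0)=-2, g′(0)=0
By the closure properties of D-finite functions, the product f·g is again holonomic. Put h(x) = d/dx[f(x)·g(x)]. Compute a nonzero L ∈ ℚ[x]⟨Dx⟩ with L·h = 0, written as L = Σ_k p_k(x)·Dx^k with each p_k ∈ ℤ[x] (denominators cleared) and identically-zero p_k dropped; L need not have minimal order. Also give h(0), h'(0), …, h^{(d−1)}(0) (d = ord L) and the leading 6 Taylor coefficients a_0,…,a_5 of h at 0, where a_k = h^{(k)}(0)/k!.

f: a_k = 0, -1, 0, 1/3, 0, -1/5, …
g: a_k = -2, 0, 4, 0, -4/3, 0, …
h₀=f·g: eliminate ⇒ L₀, order ≤ 2·2.
h=h₀': d/dx-closure on L₀ ⇒ L.
L = (512 + 1824·x^2 + 2768·x^4 + 1920·x^6 + 912·x^8 + 320·x^10 + 64·x^12) + (248·x + 944·x^3 + 1240·x^5 + 800·x^7 + 320·x^9 + 64·x^11)·Dx + (168 + 652·x^2 + 1080·x^4 + 892·x^6 + 488·x^8 + 176·x^10 + 32·x^12)·Dx^2 + (62·x + 236·x^3 + 310·x^5 + 200·x^7 + 80·x^9 + 16·x^11)·Dx^3 + (10 + 49·x^2 + 97·x^4 + 103·x^6 + 65·x^8 + 24·x^10 + 4·x^12)·Dx^4  (order 4).
h: a_k = 2, 0, -14, 0, 46/3, 0, …
ICs: h(0) = 2, h′(0) = 0, h′′(0) = -28, h′′′(0) = 0.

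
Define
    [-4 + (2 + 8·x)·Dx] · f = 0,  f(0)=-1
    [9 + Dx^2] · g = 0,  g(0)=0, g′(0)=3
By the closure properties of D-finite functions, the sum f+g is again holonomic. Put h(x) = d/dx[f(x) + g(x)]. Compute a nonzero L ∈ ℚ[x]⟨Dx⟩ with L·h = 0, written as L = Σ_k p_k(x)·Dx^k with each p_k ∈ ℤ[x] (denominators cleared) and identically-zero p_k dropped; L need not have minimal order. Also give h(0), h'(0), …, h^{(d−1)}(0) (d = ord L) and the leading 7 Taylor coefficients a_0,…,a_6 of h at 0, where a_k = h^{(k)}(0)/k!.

f: a_k = -1, -2, 2, -4, 10, -28, 84, …
g: a_k = 0, 3, 0, -9/2, 0, 81/40, 0, …
Weyl lclm of L_f,L_g ⇒ L₀ (ord ≤ 3).
Derive L from L₀ (diff closure).
L = (-414 - 432·x - 864·x^2) + (-63 - 468·x - 1296·x^2 - 1728·x^3)·Dx + (-46 - 48·x - 96·x^2)·Dx^2 + (-7 - 52·x - 144·x^2 - 192·x^3)·Dx^3  (order 3).
h: a_k = 1, 4, -51/2, 40, -1039/8, 504, -148083/80, …
ICs: h(0) = 1, h′(0) = 4, h′′(0) = -51.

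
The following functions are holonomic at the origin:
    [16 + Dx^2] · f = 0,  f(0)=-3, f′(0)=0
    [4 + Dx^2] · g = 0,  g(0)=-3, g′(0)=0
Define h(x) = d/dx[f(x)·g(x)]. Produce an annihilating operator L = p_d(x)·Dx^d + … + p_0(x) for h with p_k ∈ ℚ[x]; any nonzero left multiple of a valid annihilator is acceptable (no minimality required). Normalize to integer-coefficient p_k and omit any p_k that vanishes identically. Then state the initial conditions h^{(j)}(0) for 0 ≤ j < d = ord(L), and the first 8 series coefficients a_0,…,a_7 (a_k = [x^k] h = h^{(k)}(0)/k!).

f: a_k = -3, 0, 24, 0, -32, 0, 256/15, 0, …
g: a_k = -3, 0, 6, 0, -2, 0, 4/15, 0, …
Product ⇒ symmetric product L₀, ord ≤ 4.
Differentiate: ansatz ord ≤ ord L₀ ⇒ L.
L = 144 + 40·Dx^2 + Dx^4  (order 4).
h: a_k = 0, -180, 0, 984, 0, -1752, 0, 52496/35, …
ICs: h(0) = 0, h′(0) = -180, h′′(0) = 0, h′′′(0) = 5904.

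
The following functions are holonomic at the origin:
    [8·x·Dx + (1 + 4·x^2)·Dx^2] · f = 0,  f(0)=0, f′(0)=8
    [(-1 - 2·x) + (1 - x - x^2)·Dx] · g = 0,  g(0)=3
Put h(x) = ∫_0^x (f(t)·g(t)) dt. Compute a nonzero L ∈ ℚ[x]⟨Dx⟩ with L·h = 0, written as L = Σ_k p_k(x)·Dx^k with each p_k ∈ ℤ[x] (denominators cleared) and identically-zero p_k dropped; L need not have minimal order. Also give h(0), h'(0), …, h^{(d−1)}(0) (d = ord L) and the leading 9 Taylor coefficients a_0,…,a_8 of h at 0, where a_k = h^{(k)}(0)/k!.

L = (2 + 8·x + 24·x^2)·Dx + (2 - 4·x + 16·x^2 + 24·x^3)·Dx^2 + (-1 + x - 3·x^2 + 4·x^3 + 4·x^4)·Dx^3  (order 3).
h: a_k = 0, 0, 12, 8, 4, 8, 332/15, 864/35, 377/35, …
ICs: h(0) = 0, h′(0) = 0, h′′(0) = 24.

f: a_k = 0, 8, 0, -32/3, 0, 128/5, 0, -512/7, 0, …
g: a_k = 3, 3, 6, 9, 15, 24, 39, 63, 102, …
Product ⇒ symmetric product L₀, ord ≤ 2.
Integrate: L := L₀·Dx.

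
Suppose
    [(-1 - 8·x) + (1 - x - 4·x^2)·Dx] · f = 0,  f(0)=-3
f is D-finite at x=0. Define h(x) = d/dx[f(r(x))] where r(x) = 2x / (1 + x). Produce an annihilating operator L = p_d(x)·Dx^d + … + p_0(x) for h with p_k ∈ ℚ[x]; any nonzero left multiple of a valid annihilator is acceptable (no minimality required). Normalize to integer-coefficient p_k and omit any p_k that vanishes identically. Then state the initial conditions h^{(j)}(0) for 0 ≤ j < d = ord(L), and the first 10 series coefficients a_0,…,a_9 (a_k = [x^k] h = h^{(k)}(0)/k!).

f: a_k = -3, -3, -15, -27, -87, -195, -543, -1323, -3495, -8787, …
Substitute x→r, Dx→(1/r')Dx; clear ⇒ L₀.
Differentiate: ansatz ord ≤ ord L₀ ⇒ L.
L = (18 + 102·x + 918·x^2 + 578·x^3) + (-1 - 18·x + 306·x^3 + 289·x^4)·Dx  (order 1).
h: a_k = -6, -108, -306, -3672, -8670, -93636, -206346, -2122416, -4510134, -45101340, …
ICs: h(0) = -6.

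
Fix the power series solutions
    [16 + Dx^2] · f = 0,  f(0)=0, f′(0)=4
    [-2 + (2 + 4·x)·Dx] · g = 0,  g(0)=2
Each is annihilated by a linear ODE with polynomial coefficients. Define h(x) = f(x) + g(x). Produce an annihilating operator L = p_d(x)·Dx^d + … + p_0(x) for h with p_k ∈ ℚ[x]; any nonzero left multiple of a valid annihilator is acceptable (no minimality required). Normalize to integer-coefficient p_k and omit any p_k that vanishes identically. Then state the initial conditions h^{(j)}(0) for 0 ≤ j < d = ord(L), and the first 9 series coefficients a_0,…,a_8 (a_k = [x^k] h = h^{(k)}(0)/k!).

L = (-304 - 1024·x - 1024·x^2) + (240 + 1504·x + 3072·x^2 + 2048·x^3)·Dx + (-19 - 64·x - 64·x^2)·Dx^2 + (15 + 94·x + 192·x^2 + 128·x^3)·Dx^3  (order 3).
h: a_k = 2, 6, -1, -29/3, -5/4, 617/60, -21/8, 2203/2520, -429/64, …
ICs: h(0) = 2, h′(0) = 6, h′′(0) = -2.

f: a_k = 0, 4, 0, -32/3, 0, 128/15, 0, -1024/315, 0, …
g: a_k = 2, 2, -1, 1, -5/4, 7/4, -21/8, 33/8, -429/64, …
Sum ⇒ L₀ = lclm(L_f,L_g) in ℚ(x)⟨Dx⟩.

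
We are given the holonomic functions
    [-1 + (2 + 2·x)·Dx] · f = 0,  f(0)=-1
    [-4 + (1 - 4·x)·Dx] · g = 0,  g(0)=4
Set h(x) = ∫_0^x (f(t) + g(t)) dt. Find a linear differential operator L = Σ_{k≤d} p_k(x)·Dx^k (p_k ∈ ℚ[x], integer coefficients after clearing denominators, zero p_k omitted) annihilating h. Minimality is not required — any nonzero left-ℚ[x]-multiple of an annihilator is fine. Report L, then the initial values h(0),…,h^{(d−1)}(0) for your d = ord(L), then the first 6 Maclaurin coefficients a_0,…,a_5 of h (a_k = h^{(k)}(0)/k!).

f: a_k = -1, -1/2, 1/8, -1/16, 5/128, -7/256, …
g: a_k = 4, 16, 64, 256, 1024, 4096, …
Weyl lclm of L_f,L_g ⇒ L₀ (ord ≤ 2).
h=∫h₀ ⇒ L = L₀·Dx.
L = (68 + 48·x)·Dx + (-129 - 248·x - 144·x^2)·Dx^2 + (14 - 18·x - 128·x^2 - 96·x^3)·Dx^3  (order 3).
h: a_k = 0, 3, 31/4, 171/8, 4095/64, 131077/640, …
ICs: h(0) = 0, h′(0) = 3, h′′(0) = 31/2.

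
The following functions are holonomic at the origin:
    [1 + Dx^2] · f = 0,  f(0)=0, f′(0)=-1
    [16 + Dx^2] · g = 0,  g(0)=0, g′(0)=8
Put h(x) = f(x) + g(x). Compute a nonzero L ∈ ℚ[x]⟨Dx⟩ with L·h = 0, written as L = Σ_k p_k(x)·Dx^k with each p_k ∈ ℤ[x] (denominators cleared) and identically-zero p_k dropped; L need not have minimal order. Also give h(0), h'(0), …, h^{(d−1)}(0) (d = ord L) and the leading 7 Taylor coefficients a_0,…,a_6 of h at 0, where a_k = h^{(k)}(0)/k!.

f: a_k = 0, -1, 0, 1/6, 0, -1/120, 0, …
g: a_k = 0, 8, 0, -64/3, 0, 256/15, 0, …
L₀ := lclm(L_f,L_g); ord L₀ ≤ 2+2.
L = 16 + 17·Dx^2 + Dx^4  (order 4).
h: a_k = 0, 7, 0, -127/6, 0, 2047/120, 0, …
ICs: h(0) = 0, h′(0) = 7, h′′(0) = 0, h′′′(0) = -127.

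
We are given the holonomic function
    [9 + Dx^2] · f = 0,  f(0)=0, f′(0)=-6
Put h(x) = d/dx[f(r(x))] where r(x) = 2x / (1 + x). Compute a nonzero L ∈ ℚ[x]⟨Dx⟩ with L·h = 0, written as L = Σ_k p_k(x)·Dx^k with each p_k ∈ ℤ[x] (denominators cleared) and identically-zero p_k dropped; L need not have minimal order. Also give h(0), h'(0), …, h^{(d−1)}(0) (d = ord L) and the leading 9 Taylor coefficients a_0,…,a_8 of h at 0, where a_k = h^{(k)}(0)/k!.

f: a_k = 0, -6, 0, 9, 0, -81/20, 0, 243/280, 0, …
L₀ from L_f via x↦r, Dx↦r'^{-1}Dx.
Differentiate: ansatz ord ≤ ord L₀ ⇒ L.
L = (42 + 12·x + 6·x^2) + (6 + 18·x + 18·x^2 + 6·x^3)·Dx + (1 + 4·x + 6·x^2 + 4·x^3 + x^4)·Dx^2  (order 2).
h: a_k = -12, 24, 180, -816, 1452, -360, -26772/5, 90336/5, -252828/7, …
ICs: h(0) = -12, h′(0) = 24.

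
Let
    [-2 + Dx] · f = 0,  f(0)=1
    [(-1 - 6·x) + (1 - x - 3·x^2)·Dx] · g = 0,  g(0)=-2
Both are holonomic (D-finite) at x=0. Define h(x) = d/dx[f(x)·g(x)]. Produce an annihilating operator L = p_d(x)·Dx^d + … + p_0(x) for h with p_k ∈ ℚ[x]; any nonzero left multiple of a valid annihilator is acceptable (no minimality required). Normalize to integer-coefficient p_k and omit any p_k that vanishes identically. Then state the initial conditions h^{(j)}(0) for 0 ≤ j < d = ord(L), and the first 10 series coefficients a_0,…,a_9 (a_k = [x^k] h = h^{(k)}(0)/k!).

f: a_k = 1, 2, 2, 4/3, 2/3, 4/15, 4/45, 8/315, 2/315, 4/2835, …
g: a_k = -2, -2, -8, -14, -38, -80, -194, -434, -1016, -2318, …
h₀=f·g: eliminate ⇒ L₀, order ≤ 1·1.
h₀' ⇒ L via d/dx closure of L₀.
L = (16 + 30·x - 2·x^2 - 48·x^3 + 36·x^4) + (-3 - x + 19·x^2 + 6·x^3 - 18·x^4)·Dx  (order 1).
h: a_k = -6, -32, -110, -344, -2948/3, -40924/15, -109658/15, -1213888/63, -15710426/315, -120649292/945, …
ICs: h(0) = -6.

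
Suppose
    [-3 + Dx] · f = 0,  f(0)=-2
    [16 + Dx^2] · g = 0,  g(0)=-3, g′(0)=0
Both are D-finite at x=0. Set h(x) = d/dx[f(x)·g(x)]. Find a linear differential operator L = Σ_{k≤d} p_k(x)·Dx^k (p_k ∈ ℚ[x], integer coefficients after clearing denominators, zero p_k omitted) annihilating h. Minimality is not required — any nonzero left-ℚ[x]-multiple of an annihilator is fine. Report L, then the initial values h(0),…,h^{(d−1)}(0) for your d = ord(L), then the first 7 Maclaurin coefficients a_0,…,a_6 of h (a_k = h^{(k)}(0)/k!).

L = 25 - 6·Dx + Dx^2  (order 2).
h: a_k = 18, -42, -351, -527, -237/4, 11753/20, 25481/40, …
ICs: h(0) = 18, h′(0) = -42.

f: a_k = -2, -6, -9, -9, -27/4, -81/20, -81/40, …
g: a_k = -3, 0, 24, 0, -32, 0, 256/15, …
Product ⇒ symmetric product L₀, ord ≤ 2.
Derive L from L₀ (diff closure).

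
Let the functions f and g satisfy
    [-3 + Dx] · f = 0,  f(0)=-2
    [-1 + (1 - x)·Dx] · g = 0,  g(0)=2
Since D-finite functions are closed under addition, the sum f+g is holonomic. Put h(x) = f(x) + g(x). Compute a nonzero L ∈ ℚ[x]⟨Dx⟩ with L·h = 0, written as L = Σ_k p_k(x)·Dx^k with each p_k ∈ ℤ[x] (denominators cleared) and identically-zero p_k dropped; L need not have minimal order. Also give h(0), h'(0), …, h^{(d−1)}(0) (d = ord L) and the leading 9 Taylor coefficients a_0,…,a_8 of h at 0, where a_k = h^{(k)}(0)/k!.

L = (-3 + 9·x) + (7 - 18·x + 9·x^2)·Dx + (-2 + 5·x - 3·x^2)·Dx^2  (order 2).
h: a_k = 0, -4, -7, -7, -19/4, -41/20, -1/40, 317/280, 3751/2240, …
ICs: h(0) = 0, h′(0) = -4.

f: a_k = -2, -6, -9, -9, -27/4, -81/20, -81/40, -243/280, -729/2240, …
g: a_k = 2, 2, 2, 2, 2, 2, 2, 2, 2, …
h₀=f+g: left-lcm gives L₀, ord ≤ 2.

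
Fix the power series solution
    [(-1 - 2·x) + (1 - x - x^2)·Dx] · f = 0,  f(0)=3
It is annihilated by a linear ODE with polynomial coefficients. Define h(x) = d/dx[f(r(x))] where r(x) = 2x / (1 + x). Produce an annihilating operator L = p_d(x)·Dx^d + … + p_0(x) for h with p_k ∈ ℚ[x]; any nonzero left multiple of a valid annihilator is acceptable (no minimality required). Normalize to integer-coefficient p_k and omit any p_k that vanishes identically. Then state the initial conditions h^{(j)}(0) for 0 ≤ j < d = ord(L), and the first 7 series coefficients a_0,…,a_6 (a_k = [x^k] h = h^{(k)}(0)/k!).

L = (6 + 30·x + 90·x^2 + 50·x^3) + (-1 - 6·x + 30·x^3 + 25·x^4)·Dx  (order 1).
h: a_k = 6, 36, 90, 360, 750, 2700, 5250, …
ICs: h(0) = 6.

f: a_k = 3, 3, 6, 9, 15, 24, 39, …
Substitute x→r, Dx→(1/r')Dx; clear ⇒ L₀.
Derive L from L₀ (diff closure).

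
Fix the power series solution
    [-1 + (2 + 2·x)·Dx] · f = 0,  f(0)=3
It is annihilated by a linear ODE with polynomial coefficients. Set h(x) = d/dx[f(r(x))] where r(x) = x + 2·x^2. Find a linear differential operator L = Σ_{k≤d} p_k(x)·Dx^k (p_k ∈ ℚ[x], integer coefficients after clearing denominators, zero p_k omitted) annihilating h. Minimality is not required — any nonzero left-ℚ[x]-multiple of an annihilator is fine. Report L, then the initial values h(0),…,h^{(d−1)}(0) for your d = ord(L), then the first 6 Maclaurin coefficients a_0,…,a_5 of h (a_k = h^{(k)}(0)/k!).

f: a_k = 3, 3/2, -3/8, 3/16, -15/128, 21/256, …
L₀ from L_f via x↦r, Dx↦r'^{-1}Dx.
h=h₀': d/dx-closure on L₀ ⇒ L.
L = 7 + (-2 - 10·x - 12·x^2 - 16·x^3)·Dx  (order 1).
h: a_k = 3/2, 21/4, -63/16, -63/32, 1785/256, -1701/512, …
ICs: h(0) = 3/2.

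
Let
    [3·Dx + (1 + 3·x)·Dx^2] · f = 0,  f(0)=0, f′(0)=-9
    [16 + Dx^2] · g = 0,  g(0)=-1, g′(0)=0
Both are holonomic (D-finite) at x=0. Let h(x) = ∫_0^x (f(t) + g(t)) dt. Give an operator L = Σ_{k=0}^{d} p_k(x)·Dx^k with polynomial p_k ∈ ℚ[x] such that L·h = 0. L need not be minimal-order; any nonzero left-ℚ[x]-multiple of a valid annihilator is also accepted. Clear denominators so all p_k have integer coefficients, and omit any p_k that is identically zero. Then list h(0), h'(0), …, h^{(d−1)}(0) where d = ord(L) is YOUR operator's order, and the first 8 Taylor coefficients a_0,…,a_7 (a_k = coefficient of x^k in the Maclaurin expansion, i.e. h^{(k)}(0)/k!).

f: a_k = 0, -9, 27/2, -27, 243/4, -729/5, 729/2, -6561/7, …
g: a_k = -1, 0, 8, 0, -32/3, 0, 256/45, 0, …
Weyl lclm of L_f,L_g ⇒ L₀ (ord ≤ 4).
h=∫h₀ ⇒ L = L₀·Dx.
L = (1680 + 2304·x + 3456·x^2)·Dx^2 + (272 + 1584·x + 3456·x^2 + 3456·x^3)·Dx^3 + (105 + 144·x + 216·x^2)·Dx^4 + (17 + 99·x + 216·x^2 + 216·x^3)·Dx^5  (order 5).
h: a_k = 0, -1, -9/2, 43/6, -27/4, 601/60, -243/10, 33317/630, …
ICs: h(0) = 0, h′(0) = -1, h′′(0) = -9, h′′′(0) = 43, h′′′′(0) = -162.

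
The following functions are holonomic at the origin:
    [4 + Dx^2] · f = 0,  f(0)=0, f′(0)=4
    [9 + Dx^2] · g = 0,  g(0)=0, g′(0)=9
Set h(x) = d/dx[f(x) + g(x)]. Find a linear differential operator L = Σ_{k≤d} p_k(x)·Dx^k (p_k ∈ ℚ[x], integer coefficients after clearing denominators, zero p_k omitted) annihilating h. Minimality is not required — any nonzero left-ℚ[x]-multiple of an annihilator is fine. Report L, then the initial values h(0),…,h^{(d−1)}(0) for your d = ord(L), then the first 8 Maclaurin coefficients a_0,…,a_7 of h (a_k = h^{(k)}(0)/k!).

f: a_k = 0, 4, 0, -8/3, 0, 8/15, 0, -16/315, …
g: a_k = 0, 9, 0, -27/2, 0, 243/40, 0, -729/560, …
Sum ⇒ L₀ = lclm(L_f,L_g) in ℚ(x)⟨Dx⟩.
Derive L from L₀ (diff closure).
L = 36 + 13·Dx^2 + Dx^4  (order 4).
h: a_k = 13, 0, -97/2, 0, 793/24, 0, -6817/720, 0, …
ICs: h(0) = 13, h′(0) = 0, h′′(0) = -97, h′′′(0) = 0.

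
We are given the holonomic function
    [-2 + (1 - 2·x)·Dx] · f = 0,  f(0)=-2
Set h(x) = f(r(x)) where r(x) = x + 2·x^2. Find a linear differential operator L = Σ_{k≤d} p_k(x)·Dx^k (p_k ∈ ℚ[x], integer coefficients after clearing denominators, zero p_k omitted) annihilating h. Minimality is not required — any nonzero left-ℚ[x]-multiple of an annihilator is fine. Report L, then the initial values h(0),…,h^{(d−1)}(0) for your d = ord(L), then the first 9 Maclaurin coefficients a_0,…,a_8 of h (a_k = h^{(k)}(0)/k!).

f: a_k = -2, -4, -8, -16, -32, -64, -128, -256, -512, …
Substitute x→r, Dx→(1/r')Dx; clear ⇒ L₀.
L = (2 + 8·x) + (-1 + 2·x + 4·x^2)·Dx  (order 1).
h: a_k = -2, -4, -16, -48, -160, -512, -1664, -5376, -17408, …
ICs: h(0) = -2.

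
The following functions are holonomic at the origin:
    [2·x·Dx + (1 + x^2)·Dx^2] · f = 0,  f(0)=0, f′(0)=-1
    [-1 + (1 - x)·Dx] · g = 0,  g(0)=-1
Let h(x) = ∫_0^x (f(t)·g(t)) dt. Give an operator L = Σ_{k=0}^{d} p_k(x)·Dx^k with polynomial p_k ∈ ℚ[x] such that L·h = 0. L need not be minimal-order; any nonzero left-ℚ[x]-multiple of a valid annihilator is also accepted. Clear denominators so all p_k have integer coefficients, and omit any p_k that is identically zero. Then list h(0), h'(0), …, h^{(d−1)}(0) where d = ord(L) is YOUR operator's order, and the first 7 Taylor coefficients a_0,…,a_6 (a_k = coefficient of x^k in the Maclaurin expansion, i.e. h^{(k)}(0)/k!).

f: a_k = 0, -1, 0, 1/3, 0, -1/5, 0, …
g: a_k = -1, -1, -1, -1, -1, -1, -1, …
h₀=f·g: eliminate ⇒ L₀, order ≤ 2·1.
Integrate: L := L₀·Dx.
L = 2·x·Dx + (2 - 2·x + 4·x^2)·Dx^2 + (-1 + x - x^2 + x^3)·Dx^3  (order 3).
h: a_k = 0, 0, 1/2, 1/3, 1/6, 2/15, 13/90, …
ICs: h(0) = 0, h′(0) = 0, h′′(0) = 1.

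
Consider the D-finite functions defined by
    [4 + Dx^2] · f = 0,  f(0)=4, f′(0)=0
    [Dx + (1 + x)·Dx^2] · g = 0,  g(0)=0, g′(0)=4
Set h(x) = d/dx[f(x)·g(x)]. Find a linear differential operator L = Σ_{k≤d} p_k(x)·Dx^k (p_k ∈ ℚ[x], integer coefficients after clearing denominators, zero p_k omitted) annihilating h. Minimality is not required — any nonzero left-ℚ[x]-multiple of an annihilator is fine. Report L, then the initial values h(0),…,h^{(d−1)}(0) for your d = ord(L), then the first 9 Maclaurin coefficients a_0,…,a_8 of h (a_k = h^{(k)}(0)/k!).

L = (-56 + 896·x + 4416·x^2 + 8064·x^3 + 7136·x^4 + 3072·x^5 + 512·x^6) + (72 + 776·x + 2080·x^2 + 2400·x^3 + 1280·x^4 + 256·x^5)·Dx + (70 + 824·x + 2780·x^2 + 4416·x^3 + 3664·x^4 + 1536·x^5 + 256·x^6)·Dx^2 + (18 + 194·x + 520·x^2 + 600·x^3 + 320·x^4 + 64·x^5)·Dx^3 + (21 + 150·x + 419·x^2 + 600·x^3 + 470·x^4 + 192·x^5 + 32·x^6)·Dx^4  (order 4).
h: a_k = 16, -16, -80, 48, 16, 0, -208/15, 496/45, -976/105, …
ICs: h(0) = 16, h′(0) = -16, h′′(0) = -160, h′′′(0) = 288.

f: a_k = 4, 0, -8, 0, 8/3, 0, -16/45, 0, 8/315, …
g: a_k = 0, 4, -2, 4/3, -1, 4/5, -2/3, 4/7, -1/2, …
h₀=f·g: eliminate ⇒ L₀, order ≤ 2·2.
Differentiate: ansatz ord ≤ ord L₀ ⇒ L.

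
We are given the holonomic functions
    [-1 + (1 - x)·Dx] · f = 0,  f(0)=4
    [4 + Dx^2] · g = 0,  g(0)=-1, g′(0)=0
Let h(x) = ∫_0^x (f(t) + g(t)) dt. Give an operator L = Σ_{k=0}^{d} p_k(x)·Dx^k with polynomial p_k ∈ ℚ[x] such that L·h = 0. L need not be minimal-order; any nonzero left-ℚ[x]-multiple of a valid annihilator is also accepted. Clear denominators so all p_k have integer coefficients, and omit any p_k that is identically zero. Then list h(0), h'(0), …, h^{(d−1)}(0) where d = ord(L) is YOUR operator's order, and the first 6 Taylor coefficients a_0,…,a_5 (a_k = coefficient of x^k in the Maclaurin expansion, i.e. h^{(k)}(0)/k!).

L = (20 - 16·x + 8·x^2)·Dx + (-12 + 28·x - 24·x^2 + 8·x^3)·Dx^2 + (5 - 4·x + 2·x^2)·Dx^3 + (-3 + 7·x - 6·x^2 + 2·x^3)·Dx^4  (order 4).
h: a_k = 0, 3, 2, 2, 1, 2/3, …
ICs: h(0) = 0, h′(0) = 3, h′′(0) = 4, h′′′(0) = 12.

f: a_k = 4, 4, 4, 4, 4, 4, …
g: a_k = -1, 0, 2, 0, -2/3, 0, …
h₀=f+g: left-lcm gives L₀, ord ≤ 3.
Integrate: L := L₀·Dx.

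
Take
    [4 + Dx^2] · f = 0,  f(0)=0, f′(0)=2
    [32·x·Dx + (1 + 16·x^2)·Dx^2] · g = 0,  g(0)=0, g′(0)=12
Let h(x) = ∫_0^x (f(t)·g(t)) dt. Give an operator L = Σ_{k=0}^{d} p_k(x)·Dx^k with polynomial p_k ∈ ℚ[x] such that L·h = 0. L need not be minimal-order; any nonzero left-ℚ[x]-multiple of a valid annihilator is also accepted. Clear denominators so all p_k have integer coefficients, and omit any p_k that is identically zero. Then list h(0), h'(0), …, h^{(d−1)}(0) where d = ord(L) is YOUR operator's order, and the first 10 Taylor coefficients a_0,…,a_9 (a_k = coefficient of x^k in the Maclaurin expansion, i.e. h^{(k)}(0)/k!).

L = (1360 + 60416·x^2 + 106496·x^4 + 262144·x^6 + 1048576·x^8)·Dx + (2304·x + 45056·x^3 + 196608·x^5 + 1048576·x^7)·Dx^2 + (360 + 15872·x^2 + 36864·x^4 + 131072·x^6 + 524288·x^8)·Dx^3 + (576·x + 11264·x^3 + 49152·x^5 + 262144·x^7)·Dx^4 + (5 + 192·x^2 + 2560·x^4 + 16384·x^6 + 65536·x^8)·Dx^5  (order 5).
h: a_k = 0, 0, 0, 8, 0, -144/5, 0, 3952/21, 0, -4960/3, …
ICs: h(0) = 0, h′(0) = 0, h′′(0) = 0, h′′′(0) = 48, h′′′′(0) = 0.

f: a_k = 0, 2, 0, -4/3, 0, 4/15, 0, -8/315, 0, 4/2835, …
g: a_k = 0, 12, 0, -64, 0, 3072/5, 0, -49152/7, 0, 262144/3, …
h₀=f·g: eliminate ⇒ L₀, order ≤ 2·2.
Integrate: L := L₀·Dx.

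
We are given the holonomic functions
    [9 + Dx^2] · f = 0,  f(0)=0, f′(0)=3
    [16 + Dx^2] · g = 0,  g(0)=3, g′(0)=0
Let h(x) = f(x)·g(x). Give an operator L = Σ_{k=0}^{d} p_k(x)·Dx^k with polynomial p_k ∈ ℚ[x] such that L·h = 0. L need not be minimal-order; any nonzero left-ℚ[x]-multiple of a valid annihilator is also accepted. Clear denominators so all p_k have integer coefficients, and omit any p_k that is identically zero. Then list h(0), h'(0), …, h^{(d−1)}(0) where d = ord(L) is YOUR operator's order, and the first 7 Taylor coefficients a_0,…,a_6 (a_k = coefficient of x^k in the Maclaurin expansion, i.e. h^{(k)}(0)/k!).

L = 49 + 50·Dx^2 + Dx^4  (order 4).
h: a_k = 0, 9, 0, -171/2, 0, 8403/40, 0, …
ICs: h(0) = 0, h′(0) = 9, h′′(0) = 0, h′′′(0) = -513.

f: a_k = 0, 3, 0, -9/2, 0, 81/40, 0, …
g: a_k = 3, 0, -24, 0, 32, 0, -256/15, …
L₀ := L_f ⊗_s L_g (sym. prod.), ord ≤ 4.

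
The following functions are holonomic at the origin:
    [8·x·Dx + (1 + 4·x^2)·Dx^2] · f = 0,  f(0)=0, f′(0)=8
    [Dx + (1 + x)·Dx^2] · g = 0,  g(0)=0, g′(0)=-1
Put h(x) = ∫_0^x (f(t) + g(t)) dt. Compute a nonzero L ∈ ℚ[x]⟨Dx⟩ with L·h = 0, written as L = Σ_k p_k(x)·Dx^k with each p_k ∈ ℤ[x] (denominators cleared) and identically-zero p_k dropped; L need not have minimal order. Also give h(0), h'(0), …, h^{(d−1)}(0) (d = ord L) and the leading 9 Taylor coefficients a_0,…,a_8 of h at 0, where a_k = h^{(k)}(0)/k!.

f: a_k = 0, 8, 0, -32/3, 0, 128/5, 0, -512/7, 0, …
g: a_k = 0, -1, 1/2, -1/3, 1/4, -1/5, 1/6, -1/7, 1/8, …
f+g: L₀ = lclm(L_f,L_g), ord ≤ 2+2.
h=∫h₀ ⇒ L = L₀·Dx.
L = (-8 - 24·x + 96·x^2 + 32·x^3)·Dx^2 + (-10 - 16·x + 72·x^2 + 192·x^3 + 64·x^4)·Dx^3 + (-1 + 7·x + 8·x^2 + 32·x^3 + 48·x^4 + 16·x^5)·Dx^4  (order 4).
h: a_k = 0, 0, 7/2, 1/6, -11/4, 1/20, 127/30, 1/42, -513/56, …
ICs: h(0) = 0, h′(0) = 0, h′′(0) = 7, h′′′(0) = 1.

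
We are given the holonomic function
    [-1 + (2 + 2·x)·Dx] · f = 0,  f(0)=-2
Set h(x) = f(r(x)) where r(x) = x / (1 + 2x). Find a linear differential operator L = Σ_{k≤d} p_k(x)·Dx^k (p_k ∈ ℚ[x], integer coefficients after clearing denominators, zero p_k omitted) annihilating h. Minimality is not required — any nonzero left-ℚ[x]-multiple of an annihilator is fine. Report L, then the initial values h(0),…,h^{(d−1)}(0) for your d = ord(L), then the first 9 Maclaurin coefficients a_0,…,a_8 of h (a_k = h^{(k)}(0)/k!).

f: a_k = -2, -1, 1/4, -1/8, 5/64, -7/128, 21/512, -33/1024, 429/16384, …
Substitute x→r, Dx→(1/r')Dx; clear ⇒ L₀.
L = -1 + (2 + 10·x + 12·x^2)·Dx  (order 1).
h: a_k = -2, -1, 9/4, -41/8, 757/64, -3543/128, 33645/512, -162105/1024, 6340365/16384, …
ICs: h(0) = -2.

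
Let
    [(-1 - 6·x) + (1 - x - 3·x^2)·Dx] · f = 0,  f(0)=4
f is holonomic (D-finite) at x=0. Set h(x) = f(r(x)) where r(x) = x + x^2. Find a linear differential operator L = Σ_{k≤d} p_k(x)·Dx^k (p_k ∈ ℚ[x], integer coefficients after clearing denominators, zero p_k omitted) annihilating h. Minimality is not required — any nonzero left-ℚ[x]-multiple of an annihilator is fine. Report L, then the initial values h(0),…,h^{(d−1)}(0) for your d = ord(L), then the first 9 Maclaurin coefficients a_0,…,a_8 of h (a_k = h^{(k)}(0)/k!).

L = (1 + 8·x + 18·x^2 + 12·x^3) + (-1 + x + 4·x^2 + 6·x^3 + 3·x^4)·Dx  (order 1).
h: a_k = 4, 4, 20, 60, 176, 548, 1672, 5100, 15604, …
ICs: h(0) = 4.

f: a_k = 4, 4, 16, 28, 76, 160, 388, 868, 2032, …
Change of var in L_f (x↦r) gives L₀.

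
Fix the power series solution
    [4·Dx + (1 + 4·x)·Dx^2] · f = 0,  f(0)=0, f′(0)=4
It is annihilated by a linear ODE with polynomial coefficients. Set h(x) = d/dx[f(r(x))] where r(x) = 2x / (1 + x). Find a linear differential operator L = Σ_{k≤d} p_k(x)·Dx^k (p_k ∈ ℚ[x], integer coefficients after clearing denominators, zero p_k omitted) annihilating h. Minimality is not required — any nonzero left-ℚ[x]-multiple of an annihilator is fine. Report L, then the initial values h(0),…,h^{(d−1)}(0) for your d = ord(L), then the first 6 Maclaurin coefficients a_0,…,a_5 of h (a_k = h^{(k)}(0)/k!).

f: a_k = 0, 4, -8, 64/3, -64, 1024/5, …
f∘r: x↦r, Dx↦Dx/r' in L_f ⇒ L₀.
h=h₀': d/dx-closure on L₀ ⇒ L.
L = (10 + 18·x) + (1 + 10·x + 9·x^2)·Dx  (order 1).
h: a_k = 8, -80, 728, -6560, 59048, -531440, …
ICs: h(0) = 8.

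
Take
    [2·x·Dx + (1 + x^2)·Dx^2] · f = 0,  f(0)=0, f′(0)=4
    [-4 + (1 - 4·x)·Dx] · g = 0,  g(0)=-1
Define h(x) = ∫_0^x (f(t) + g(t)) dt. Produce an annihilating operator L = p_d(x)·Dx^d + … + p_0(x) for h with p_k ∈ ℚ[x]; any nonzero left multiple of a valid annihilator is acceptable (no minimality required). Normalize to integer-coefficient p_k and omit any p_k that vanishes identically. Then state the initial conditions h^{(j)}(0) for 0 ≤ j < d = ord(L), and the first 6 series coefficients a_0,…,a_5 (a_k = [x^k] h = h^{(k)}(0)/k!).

f: a_k = 0, 4, 0, -4/3, 0, 4/5, …
g: a_k = -1, -4, -16, -64, -256, -1024, …
h₀=f+g: left-lcm gives L₀, ord ≤ 3.
∫: right-multiply L₀ by Dx.
L = (8 - 128·x - 24·x^2)·Dx^2 + (-49 + 8·x - 109·x^2 - 24·x^3)·Dx^3 + (4 - 15·x - 15·x^3 - 4·x^4)·Dx^4  (order 4).
h: a_k = 0, -1, 0, -16/3, -49/3, -256/5, …
ICs: h(0) = 0, h′(0) = -1, h′′(0) = 0, h′′′(0) = -32.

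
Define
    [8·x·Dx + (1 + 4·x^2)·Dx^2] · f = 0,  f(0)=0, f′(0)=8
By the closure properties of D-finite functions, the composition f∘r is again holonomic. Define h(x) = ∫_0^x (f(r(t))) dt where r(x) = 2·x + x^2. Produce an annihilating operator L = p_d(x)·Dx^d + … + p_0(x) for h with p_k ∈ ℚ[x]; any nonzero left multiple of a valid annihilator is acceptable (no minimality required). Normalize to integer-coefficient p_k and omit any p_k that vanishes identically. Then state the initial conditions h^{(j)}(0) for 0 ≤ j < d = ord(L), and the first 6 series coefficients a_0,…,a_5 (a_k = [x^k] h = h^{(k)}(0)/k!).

f: a_k = 0, 8, 0, -32/3, 0, 128/5, …
Substitute x→r, Dx→(1/r')Dx; clear ⇒ L₀.
∫: right-multiply L₀ by Dx.
L = (-1 + 32·x + 64·x^2 + 48·x^3 + 12·x^4)·Dx^2 + (1 + x + 16·x^2 + 32·x^3 + 20·x^4 + 4·x^5)·Dx^3  (order 3).
h: a_k = 0, 0, 8, 8/3, -64/3, -128/5, …
ICs: h(0) = 0, h′(0) = 0, h′′(0) = 16.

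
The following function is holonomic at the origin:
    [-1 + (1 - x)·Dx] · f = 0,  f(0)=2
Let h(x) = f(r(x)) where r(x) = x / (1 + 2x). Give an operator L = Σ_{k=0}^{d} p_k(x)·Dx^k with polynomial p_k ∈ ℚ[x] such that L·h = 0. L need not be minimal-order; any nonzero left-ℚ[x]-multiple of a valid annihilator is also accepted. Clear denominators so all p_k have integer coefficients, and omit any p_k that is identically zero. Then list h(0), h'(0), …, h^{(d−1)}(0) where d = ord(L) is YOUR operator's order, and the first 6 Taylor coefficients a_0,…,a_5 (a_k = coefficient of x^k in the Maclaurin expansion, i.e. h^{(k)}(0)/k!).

f: a_k = 2, 2, 2, 2, 2, 2, …
f∘r: x↦r, Dx↦Dx/r' in L_f ⇒ L₀.
L = -1 + (1 + 3·x + 2·x^2)·Dx  (order 1).
h: a_k = 2, 2, -2, 2, -2, 2, …
ICs: h(0) = 2.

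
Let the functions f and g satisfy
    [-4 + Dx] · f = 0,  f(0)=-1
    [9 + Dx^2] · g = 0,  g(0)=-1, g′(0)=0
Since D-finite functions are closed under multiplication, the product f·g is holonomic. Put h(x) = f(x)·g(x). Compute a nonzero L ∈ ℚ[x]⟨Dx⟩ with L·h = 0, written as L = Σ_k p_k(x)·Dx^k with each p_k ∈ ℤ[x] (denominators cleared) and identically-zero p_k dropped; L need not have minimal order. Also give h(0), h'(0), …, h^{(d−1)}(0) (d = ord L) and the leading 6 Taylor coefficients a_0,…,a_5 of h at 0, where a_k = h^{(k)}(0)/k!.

L = 25 - 8·Dx + Dx^2  (order 2).
h: a_k = 1, 4, 7/2, -22/3, -527/24, -779/30, …
ICs: h(0) = 1, h′(0) = 4.

f: a_k = -1, -4, -8, -32/3, -32/3, -128/15, …
g: a_k = -1, 0, 9/2, 0, -27/8, 0, …
Sym-product of L_f,L_g gives L₀ (≤ ord 2).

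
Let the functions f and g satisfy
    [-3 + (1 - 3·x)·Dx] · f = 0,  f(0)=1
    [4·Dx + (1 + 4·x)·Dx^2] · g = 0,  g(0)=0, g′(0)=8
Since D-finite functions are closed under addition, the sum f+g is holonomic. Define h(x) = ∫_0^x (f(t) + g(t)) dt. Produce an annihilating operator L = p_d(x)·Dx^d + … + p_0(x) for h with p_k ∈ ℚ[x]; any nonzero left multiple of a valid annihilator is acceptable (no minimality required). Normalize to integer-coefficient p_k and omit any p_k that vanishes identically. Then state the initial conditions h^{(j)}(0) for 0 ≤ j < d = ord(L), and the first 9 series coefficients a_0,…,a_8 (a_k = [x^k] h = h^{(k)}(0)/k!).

f: a_k = 1, 3, 9, 27, 81, 243, 729, 2187, 6561, …
g: a_k = 0, 8, -16, 128/3, -128, 2048/5, -4096/3, 32768/7, -16384, …
h₀=f+g: left-lcm gives L₀, ord ≤ 3.
∫: right-multiply L₀ by Dx.
L = (204 + 144·x)·Dx^2 + (11 + 312·x + 288·x^2)·Dx^3 + (-5 - 11·x + 54·x^2 + 72·x^3)·Dx^4  (order 4).
h: a_k = 0, 1, 11/2, -7/3, 209/12, -47/5, 3263/30, -1909/21, 48077/56, …
ICs: h(0) = 0, h′(0) = 1, h′′(0) = 11, h′′′(0) = -14.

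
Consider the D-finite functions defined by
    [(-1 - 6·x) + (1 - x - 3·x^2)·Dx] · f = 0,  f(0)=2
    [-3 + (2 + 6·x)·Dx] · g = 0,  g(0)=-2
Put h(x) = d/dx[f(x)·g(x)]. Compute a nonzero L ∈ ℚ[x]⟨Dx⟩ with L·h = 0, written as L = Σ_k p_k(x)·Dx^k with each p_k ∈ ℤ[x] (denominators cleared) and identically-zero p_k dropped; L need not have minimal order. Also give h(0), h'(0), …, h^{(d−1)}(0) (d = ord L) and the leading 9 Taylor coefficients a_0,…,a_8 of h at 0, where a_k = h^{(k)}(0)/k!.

f: a_k = 2, 2, 8, 14, 38, 80, 194, 434, 1016, …
g: a_k = -2, -3, 9/4, -27/8, 405/64, -1701/128, 15309/512, -72171/1024, 2814669/16384, …
L₀ := L_f ⊗_s L_g (sym. prod.), ord ≤ 1.
h₀' ⇒ L via d/dx closure of L₀.
L = (35 + 378·x + 1053·x^2 + 1350·x^3 + 1215·x^4) + (-10 - 50·x - 54·x^2 + 162·x^3 + 594·x^4 + 486·x^5)·Dx  (order 1).
h: a_k = -10, -35, -651/4, -3011/8, -90695/64, -388533/128, -5365703/512, -21882851/1024, -1182832479/16384, …
ICs: h(0) = -10.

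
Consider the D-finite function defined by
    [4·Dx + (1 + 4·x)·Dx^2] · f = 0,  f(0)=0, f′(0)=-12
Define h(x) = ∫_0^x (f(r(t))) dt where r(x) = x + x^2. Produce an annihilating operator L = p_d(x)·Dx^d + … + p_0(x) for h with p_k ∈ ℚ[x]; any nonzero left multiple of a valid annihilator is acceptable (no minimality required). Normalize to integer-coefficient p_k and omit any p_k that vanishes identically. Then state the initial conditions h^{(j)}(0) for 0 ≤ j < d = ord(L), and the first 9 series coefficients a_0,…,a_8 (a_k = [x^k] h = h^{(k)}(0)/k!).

f: a_k = 0, -12, 24, -64, 192, -3072/5, 2048, -49152/7, 24576, …
h₀=f(r): pull back L_f along r ⇒ L₀.
h=∫₀ˣh₀: take L = L₀·Dx.
L = 2·Dx^2 + (1 + 2·x)·Dx^3  (order 3).
h: a_k = 0, 0, -6, 4, -4, 24/5, -32/5, 64/7, -96/7, …
ICs: h(0) = 0, h′(0) = 0, h′′(0) = -12.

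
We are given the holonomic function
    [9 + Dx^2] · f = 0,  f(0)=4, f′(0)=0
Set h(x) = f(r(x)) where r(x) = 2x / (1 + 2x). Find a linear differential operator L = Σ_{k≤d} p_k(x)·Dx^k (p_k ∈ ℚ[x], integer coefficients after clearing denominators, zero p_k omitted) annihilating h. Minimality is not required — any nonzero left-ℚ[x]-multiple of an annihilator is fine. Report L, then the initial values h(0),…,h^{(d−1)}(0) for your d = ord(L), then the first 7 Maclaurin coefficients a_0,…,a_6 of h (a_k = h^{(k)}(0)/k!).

L = 36 + (4 + 24·x + 48·x^2 + 32·x^3)·Dx + (1 + 8·x + 24·x^2 + 32·x^3 + 16·x^4)·Dx^2  (order 2).
h: a_k = 4, 0, -72, 288, -648, 576, 13104/5, …
ICs: h(0) = 4, h′(0) = 0.

f: a_k = 4, 0, -18, 0, 27/2, 0, -81/20, …
L₀ from L_f via x↦r, Dx↦r'^{-1}Dx.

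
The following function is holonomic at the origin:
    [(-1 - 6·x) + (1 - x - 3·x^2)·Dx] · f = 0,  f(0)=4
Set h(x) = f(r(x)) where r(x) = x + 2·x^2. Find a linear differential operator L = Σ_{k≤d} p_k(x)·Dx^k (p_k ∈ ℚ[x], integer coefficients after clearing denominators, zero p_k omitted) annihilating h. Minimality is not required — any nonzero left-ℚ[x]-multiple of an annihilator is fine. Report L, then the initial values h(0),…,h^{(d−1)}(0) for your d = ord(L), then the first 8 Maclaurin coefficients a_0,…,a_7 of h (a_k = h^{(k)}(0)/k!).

L = (1 + 10·x + 36·x^2 + 48·x^3) + (-1 + x + 5·x^2 + 12·x^3 + 12·x^4)·Dx  (order 1).
h: a_k = 4, 4, 24, 92, 308, 1104, 4036, 14356, …
ICs: h(0) = 4.

f: a_k = 4, 4, 16, 28, 76, 160, 388, 868, …
L₀ from L_f via x↦r, Dx↦r'^{-1}Dx.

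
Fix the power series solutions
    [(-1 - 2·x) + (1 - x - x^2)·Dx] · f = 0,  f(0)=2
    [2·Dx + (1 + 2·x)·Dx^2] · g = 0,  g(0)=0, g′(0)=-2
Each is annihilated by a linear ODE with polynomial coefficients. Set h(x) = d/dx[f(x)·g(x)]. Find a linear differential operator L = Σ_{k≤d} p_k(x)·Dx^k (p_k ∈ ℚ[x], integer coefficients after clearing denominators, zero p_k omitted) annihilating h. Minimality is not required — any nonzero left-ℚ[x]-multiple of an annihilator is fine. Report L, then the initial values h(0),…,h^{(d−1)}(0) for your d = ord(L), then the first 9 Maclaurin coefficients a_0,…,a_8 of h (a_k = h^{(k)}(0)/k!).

L = (14 + 36·x + 36·x^2) + (1 + 16·x + 42·x^2 + 28·x^3)·Dx + (-1 - 3·x + x^2 + 8·x^3 + 4·x^4)·Dx^2  (order 2).
h: a_k = -4, 0, -28, -16/3, -352/3, -104/5, -6668/15, -832/35, -11356/7, …
ICs: h(0) = -4, h′(0) = 0.

f: a_k = 2, 2, 4, 6, 10, 16, 26, 42, 68, …
g: a_k = 0, -2, 2, -8/3, 4, -32/5, 32/3, -128/7, 32, …
Product ⇒ symmetric product L₀, ord ≤ 2.
h=h₀': d/dx-closure on L₀ ⇒ L.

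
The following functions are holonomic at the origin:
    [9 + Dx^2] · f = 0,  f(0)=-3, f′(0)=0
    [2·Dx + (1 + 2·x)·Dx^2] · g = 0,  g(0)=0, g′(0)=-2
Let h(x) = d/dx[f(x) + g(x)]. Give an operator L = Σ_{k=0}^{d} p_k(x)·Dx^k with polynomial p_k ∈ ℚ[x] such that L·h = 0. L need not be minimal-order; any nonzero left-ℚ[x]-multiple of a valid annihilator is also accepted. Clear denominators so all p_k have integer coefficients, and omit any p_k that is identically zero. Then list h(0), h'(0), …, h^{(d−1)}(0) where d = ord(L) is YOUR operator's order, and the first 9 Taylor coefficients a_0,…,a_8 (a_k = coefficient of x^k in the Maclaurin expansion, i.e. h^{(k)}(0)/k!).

f: a_k = -3, 0, 27/2, 0, -81/8, 0, 243/80, 0, -2187/4480, …
g: a_k = 0, -2, 2, -8/3, 4, -32/5, 32/3, -128/7, 32, …
h₀=f+g: left-lcm gives L₀, ord ≤ 4.
Derive L from L₀ (diff closure).
L = (594 + 648·x + 648·x^2) + (153 + 630·x + 972·x^2 + 648·x^3)·Dx + (66 + 72·x + 72·x^2)·Dx^2 + (17 + 70·x + 108·x^2 + 72·x^3)·Dx^3  (order 3).
h: a_k = -2, 31, -8, -49/2, -32, 3289/40, -128, 141173/560, -512, …
ICs: h(0) = -2, h′(0) = 31, h′′(0) = -16.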